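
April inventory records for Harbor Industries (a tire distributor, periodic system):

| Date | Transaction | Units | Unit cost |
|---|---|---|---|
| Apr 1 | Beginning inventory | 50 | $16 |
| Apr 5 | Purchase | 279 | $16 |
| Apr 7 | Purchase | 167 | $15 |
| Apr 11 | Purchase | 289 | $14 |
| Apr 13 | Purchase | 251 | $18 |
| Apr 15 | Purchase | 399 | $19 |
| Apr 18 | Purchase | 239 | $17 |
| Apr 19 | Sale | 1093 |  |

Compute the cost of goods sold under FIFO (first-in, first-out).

Apr 19, 1093 sold [FIFO — oldest first]: 50 @ $16 + 279 @ $16 + 167 @ $15 + 289 @ $14 + 251 @ $18 + 57 @ $19 = $17,416
Ending inventory: 342 @ $19 + 239 @ $17 = $10,561

COGS = $17,416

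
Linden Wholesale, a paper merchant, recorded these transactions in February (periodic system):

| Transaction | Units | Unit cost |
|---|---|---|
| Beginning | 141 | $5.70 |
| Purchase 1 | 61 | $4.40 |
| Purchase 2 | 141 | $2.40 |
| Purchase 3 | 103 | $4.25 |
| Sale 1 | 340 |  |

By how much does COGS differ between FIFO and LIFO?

$159.25

FIFO COGS: 141 @ $5.70 + 61 @ $4.40 + 138 @ $2.40 = $1,403.30
LIFO COGS: 103 @ $4.25 + 141 @ $2.40 + 61 @ $4.40 + 35 @ $5.70 = $1,244.05
Difference = |$1,403.30 − $1,244.05| = $159.25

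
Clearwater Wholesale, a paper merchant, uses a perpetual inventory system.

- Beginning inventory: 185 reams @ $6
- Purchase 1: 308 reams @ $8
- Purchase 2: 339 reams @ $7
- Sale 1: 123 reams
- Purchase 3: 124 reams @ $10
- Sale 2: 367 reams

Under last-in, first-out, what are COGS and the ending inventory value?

Sale 1 (123) [LIFO — newest first]: 123 @ $7 = $861
Sale 2 (367) [LIFO — newest first]: 124 @ $10 + 216 @ $7 + 27 @ $8 = $2,968
Total COGS = $861 + $2,968 = $3,829
Ending inventory: 185 @ $6 + 281 @ $8 = $3,358

COGS = $3,829; ending inventory = $3,358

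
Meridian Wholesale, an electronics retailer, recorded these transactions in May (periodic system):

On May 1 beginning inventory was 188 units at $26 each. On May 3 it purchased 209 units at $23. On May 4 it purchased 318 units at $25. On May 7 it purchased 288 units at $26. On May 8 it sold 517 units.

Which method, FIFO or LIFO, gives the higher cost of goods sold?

LIFO

FIFO COGS: 188 @ $26 + 209 @ $23 + 120 @ $25 = $12,695
LIFO COGS: 288 @ $26 + 229 @ $25 = $13,213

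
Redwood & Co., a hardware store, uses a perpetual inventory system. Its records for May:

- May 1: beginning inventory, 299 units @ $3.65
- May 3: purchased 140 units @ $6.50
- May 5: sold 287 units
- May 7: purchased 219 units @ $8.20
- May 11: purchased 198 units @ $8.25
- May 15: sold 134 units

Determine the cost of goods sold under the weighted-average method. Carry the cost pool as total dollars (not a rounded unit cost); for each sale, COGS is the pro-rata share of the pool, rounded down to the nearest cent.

After May 1: 299 on hand, pool $1,091.35 (≈ $3.6500 each)
After May 3: 439 on hand, pool $2,001.35 (≈ $4.5589 each)
May 5, sell 287: 287/439 × $2,001.35 → $1,308.39
After May 7: 371 on hand, pool $2,488.76 (≈ $6.7082 each)
After May 11: 569 on hand, pool $4,122.26 (≈ $7.2447 each)
May 15, sell 134: 134/569 × $4,122.26 → $970.79
Total COGS = $1,308.39 + $970.79 = $2,279.18
Ending inventory (cost pool remaining) = $3,151.47
Check: goods available $5,430.65 = COGS $2,279.18 + ending $3,151.47

COGS = $2,279.18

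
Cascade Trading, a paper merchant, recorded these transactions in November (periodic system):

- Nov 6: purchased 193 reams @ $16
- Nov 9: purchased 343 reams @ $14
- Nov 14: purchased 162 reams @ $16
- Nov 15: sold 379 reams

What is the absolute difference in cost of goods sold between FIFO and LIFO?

FIFO COGS: 193 @ $16 + 186 @ $14 = $5,692
LIFO COGS: 162 @ $16 + 217 @ $14 = $5,630
Difference = |$5,692 − $5,630| = $62

$62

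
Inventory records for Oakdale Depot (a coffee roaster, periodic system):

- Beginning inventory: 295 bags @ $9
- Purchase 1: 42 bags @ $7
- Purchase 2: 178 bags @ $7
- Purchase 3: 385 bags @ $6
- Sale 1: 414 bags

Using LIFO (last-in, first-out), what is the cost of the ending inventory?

Sale 1 (414) [LIFO — newest first]: 385 @ $6 + 29 @ $7 = $2,513
Ending inventory: 295 @ $9 + 42 @ $7 + 149 @ $7 = $3,992
Check: goods available $6,505 = COGS $2,513 + ending $3,992

Ending inventory = $3,992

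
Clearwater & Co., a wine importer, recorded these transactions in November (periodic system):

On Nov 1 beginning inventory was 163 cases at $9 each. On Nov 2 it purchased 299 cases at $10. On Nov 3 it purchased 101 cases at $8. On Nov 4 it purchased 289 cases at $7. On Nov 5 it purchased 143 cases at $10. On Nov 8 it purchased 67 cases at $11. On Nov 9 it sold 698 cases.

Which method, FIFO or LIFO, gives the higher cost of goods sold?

FIFO COGS: 163 @ $9 + 299 @ $10 + 101 @ $8 + 135 @ $7 = $6,210
LIFO COGS: 67 @ $11 + 143 @ $10 + 289 @ $7 + 101 @ $8 + 98 @ $10 = $5,978

FIFO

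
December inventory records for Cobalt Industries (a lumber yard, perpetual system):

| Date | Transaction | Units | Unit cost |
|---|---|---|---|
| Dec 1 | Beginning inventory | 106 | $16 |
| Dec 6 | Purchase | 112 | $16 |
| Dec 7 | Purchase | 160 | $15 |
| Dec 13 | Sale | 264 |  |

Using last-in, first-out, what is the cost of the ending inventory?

Dec 13, 264 sold [LIFO — newest first]: 160 @ $15 + 104 @ $16 = $4,064
Ending inventory: 106 @ $16 + 8 @ $16 = $1,824
Check: goods available $5,888 = COGS $4,064 + ending $1,824

Ending inventory = $1,824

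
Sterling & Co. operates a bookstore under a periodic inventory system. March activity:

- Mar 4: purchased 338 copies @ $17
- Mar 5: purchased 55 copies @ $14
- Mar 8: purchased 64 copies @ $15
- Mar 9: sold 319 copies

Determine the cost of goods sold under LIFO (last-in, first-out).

Mar 9, 319 sold [LIFO — newest first]: 64 @ $15 + 55 @ $14 + 200 @ $17 = $5,130
Ending inventory: 138 @ $17 = $2,346
Check: goods available $7,476 = COGS $5,130 + ending $2,346

COGS = $5,130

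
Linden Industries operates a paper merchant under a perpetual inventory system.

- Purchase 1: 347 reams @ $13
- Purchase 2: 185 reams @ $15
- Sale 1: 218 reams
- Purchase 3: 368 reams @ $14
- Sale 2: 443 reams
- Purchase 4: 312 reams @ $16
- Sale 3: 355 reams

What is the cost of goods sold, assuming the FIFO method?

Sale 1 (218) [FIFO — oldest first]: 218 @ $13 = $2,834
Sale 2 (443) [FIFO — oldest first]: 129 @ $13 + 185 @ $15 + 129 @ $14 = $6,258
Sale 3 (355) [FIFO — oldest first]: 239 @ $14 + 116 @ $16 = $5,202
Total COGS = $2,834 + $6,258 + $5,202 = $14,294
Ending inventory: 196 @ $16 = $3,136

COGS = $14,294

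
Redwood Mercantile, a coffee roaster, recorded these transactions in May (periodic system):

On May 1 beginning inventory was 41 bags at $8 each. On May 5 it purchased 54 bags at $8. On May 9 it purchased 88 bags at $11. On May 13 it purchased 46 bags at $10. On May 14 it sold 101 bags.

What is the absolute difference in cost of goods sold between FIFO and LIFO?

$239

FIFO COGS: 41 @ $8 + 54 @ $8 + 6 @ $11 = $826
LIFO COGS: 46 @ $10 + 55 @ $11 = $1,065
Difference = |$826 − $1,065| = $239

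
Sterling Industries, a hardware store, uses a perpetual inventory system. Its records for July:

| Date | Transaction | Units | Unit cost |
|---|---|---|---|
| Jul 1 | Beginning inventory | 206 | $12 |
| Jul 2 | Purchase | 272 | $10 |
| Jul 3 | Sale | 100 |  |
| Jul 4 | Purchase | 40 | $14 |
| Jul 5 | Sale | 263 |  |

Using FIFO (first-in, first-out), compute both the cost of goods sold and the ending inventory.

COGS = $4,042; ending inventory = $1,710

Jul 3, 100 sold [FIFO — oldest first]: 100 @ $12 = $1,200
Jul 5, 263 sold [FIFO — oldest first]: 106 @ $12 + 157 @ $10 = $2,842
Total COGS = $1,200 + $2,842 = $4,042
Ending inventory: 115 @ $10 + 40 @ $14 = $1,710
Check: goods available $5,752 = COGS $4,042 + ending $1,710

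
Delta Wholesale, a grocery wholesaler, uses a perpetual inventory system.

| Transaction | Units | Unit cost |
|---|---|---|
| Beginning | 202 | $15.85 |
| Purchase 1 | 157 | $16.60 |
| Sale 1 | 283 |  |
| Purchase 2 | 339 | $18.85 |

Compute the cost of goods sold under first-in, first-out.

Sale 1 (283) [FIFO — oldest first]: 202 @ $15.85 + 81 @ $16.60 = $4,546.30
Ending inventory: 76 @ $16.60 + 339 @ $18.85 = $7,651.75

COGS = $4,546.30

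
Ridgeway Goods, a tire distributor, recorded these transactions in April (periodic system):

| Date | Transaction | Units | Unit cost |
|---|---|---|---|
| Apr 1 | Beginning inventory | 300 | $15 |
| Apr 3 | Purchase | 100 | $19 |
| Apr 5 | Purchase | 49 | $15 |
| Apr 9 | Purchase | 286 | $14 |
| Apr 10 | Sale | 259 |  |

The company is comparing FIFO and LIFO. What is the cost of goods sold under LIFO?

COGS = $3,626

FIFO COGS: 259 @ $15 = $3,885
LIFO COGS: 259 @ $14 = $3,626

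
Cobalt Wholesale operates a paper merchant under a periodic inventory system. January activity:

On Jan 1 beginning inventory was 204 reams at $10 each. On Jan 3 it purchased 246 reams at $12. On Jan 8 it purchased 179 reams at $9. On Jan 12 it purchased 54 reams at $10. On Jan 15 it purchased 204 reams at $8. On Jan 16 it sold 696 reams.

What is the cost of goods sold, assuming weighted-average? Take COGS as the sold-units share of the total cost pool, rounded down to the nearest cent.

Jan 16, sell 696: 696/887 × $8,775.00 → $6,885.45
Ending inventory (cost pool remaining) = $1,889.55
Check: goods available $8,775.00 = COGS $6,885.45 + ending $1,889.55

COGS = $6,885.45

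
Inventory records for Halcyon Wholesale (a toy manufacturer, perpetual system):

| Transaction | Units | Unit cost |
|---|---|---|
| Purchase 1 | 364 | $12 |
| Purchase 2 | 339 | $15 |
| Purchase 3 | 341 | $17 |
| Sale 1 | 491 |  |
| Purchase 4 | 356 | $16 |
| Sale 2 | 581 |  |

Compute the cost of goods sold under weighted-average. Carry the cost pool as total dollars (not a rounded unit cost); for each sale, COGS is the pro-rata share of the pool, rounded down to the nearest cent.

After Purchase 1: 364 on hand, pool $4,368.00 (≈ $12.0000 each)
After Purchase 2: 703 on hand, pool $9,453.00 (≈ $13.4467 each)
After Purchase 3: 1044 on hand, pool $15,250.00 (≈ $14.6073 each)
Sale 1, sell 491: 491/1044 × $15,250.00 → $7,172.17
After Purchase 4: 909 on hand, pool $13,773.83 (≈ $15.1527 each)
Sale 2, sell 581: 581/909 × $13,773.83 → $8,803.73
Total COGS = $7,172.17 + $8,803.73 = $15,975.90
Ending inventory (cost pool remaining) = $4,970.10
Check: goods available $20,946.00 = COGS $15,975.90 + ending $4,970.10

COGS = $15,975.90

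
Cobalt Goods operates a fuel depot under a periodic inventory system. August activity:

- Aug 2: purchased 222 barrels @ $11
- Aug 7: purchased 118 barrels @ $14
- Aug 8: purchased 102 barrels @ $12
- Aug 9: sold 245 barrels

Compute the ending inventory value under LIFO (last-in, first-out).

Ending inventory = $2,167

Aug 9, 245 sold [LIFO — newest first]: 102 @ $12 + 118 @ $14 + 25 @ $11 = $3,151
Ending inventory: 197 @ $11 = $2,167
Check: goods available $5,318 = COGS $3,151 + ending $2,167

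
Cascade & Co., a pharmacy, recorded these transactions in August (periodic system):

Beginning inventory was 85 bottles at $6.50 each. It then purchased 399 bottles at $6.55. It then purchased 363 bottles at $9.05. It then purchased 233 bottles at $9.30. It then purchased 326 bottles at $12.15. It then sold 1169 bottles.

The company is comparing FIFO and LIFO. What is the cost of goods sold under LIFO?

FIFO COGS: 85 @ $6.50 + 399 @ $6.55 + 363 @ $9.05 + 233 @ $9.30 + 89 @ $12.15 = $9,699.35
LIFO COGS: 326 @ $12.15 + 233 @ $9.30 + 363 @ $9.05 + 247 @ $6.55 = $11,030.80

COGS = $11,030.80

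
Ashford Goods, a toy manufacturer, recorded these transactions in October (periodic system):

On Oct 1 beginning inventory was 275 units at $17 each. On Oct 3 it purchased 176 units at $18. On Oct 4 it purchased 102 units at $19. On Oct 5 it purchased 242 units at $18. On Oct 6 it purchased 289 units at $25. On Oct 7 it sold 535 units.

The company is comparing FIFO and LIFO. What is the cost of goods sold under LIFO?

FIFO COGS: 275 @ $17 + 176 @ $18 + 84 @ $19 = $9,439
LIFO COGS: 289 @ $25 + 242 @ $18 + 4 @ $19 = $11,657

COGS = $11,657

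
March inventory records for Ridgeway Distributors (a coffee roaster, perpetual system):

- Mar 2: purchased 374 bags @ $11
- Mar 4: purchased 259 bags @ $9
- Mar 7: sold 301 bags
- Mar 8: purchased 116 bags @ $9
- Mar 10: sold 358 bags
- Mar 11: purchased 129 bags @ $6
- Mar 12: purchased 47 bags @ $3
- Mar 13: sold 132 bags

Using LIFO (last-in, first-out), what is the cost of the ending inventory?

Ending inventory = $1,254

Mar 7, 301 sold [LIFO — newest first]: 259 @ $9 + 42 @ $11 = $2,793
Mar 10, 358 sold [LIFO — newest first]: 116 @ $9 + 242 @ $11 = $3,706
Mar 13, 132 sold [LIFO — newest first]: 47 @ $3 + 85 @ $6 = $651
Total COGS = $2,793 + $3,706 + $651 = $7,150
Ending inventory: 90 @ $11 + 44 @ $6 = $1,254
Check: goods available $8,404 = COGS $7,150 + ending $1,254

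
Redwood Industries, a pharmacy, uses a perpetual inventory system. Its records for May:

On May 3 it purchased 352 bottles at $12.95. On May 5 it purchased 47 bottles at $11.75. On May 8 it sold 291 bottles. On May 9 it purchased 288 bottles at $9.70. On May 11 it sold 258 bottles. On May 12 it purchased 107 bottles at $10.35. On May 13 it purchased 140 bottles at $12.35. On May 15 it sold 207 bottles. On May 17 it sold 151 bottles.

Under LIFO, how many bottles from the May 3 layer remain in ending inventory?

May 8, 291 sold [LIFO — newest first]: 47 @ $11.75 + 244 @ $12.95 = $3,712.05
May 11, 258 sold [LIFO — newest first]: 258 @ $9.70 = $2,502.60
May 15, 207 sold [LIFO — newest first]: 140 @ $12.35 + 67 @ $10.35 = $2,422.45
May 17, 151 sold [LIFO — newest first]: 40 @ $10.35 + 30 @ $9.70 + 81 @ $12.95 = $1,753.95
Total COGS = $3,712.05 + $2,502.60 + $2,422.45 + $1,753.95 = $10,391.05
Ending inventory: 27 @ $12.95 = $349.65

27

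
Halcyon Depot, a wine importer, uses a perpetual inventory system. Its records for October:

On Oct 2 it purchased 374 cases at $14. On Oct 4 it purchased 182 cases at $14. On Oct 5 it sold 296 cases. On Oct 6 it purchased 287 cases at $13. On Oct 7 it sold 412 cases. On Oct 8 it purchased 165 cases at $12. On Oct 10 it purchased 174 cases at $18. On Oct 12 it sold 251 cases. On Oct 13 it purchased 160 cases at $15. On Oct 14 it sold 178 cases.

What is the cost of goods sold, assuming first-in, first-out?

COGS = $15,817

Oct 5, 296 sold [FIFO — oldest first]: 296 @ $14 = $4,144
Oct 7, 412 sold [FIFO — oldest first]: 78 @ $14 + 182 @ $14 + 152 @ $13 = $5,616
Oct 12, 251 sold [FIFO — oldest first]: 135 @ $13 + 116 @ $12 = $3,147
Oct 14, 178 sold [FIFO — oldest first]: 49 @ $12 + 129 @ $18 = $2,910
Total COGS = $4,144 + $5,616 + $3,147 + $2,910 = $15,817
Ending inventory: 45 @ $18 + 160 @ $15 = $3,210
Check: goods available $19,027 = COGS $15,817 + ending $3,210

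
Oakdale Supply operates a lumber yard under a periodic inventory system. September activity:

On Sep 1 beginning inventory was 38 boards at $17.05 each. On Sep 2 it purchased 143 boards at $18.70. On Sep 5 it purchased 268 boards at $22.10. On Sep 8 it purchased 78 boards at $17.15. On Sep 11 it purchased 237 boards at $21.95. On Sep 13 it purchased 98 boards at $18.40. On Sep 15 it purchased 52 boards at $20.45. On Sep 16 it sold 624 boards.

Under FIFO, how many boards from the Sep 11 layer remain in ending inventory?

Sep 16, 624 sold [FIFO — oldest first]: 38 @ $17.05 + 143 @ $18.70 + 268 @ $22.10 + 78 @ $17.15 + 97 @ $21.95 = $12,711.65
Ending inventory: 140 @ $21.95 + 98 @ $18.40 + 52 @ $20.45 = $5,939.60
Check: goods available $18,651.25 = COGS $12,711.65 + ending $5,939.60

140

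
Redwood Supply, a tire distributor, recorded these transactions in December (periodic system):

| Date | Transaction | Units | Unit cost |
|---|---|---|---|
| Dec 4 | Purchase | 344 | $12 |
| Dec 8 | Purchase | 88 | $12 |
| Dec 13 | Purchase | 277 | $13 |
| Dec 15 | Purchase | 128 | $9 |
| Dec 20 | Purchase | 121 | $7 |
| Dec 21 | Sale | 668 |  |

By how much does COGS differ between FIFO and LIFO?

FIFO COGS: 344 @ $12 + 88 @ $12 + 236 @ $13 = $8,252
LIFO COGS: 121 @ $7 + 128 @ $9 + 277 @ $13 + 88 @ $12 + 54 @ $12 = $7,304
Difference = |$8,252 − $7,304| = $948

$948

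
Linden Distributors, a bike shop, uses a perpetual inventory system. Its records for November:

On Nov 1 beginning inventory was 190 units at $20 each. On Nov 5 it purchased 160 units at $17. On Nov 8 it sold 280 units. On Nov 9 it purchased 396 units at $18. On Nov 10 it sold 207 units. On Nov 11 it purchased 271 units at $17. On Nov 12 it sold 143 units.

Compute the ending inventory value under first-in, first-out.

Nov 8, 280 sold [FIFO — oldest first]: 190 @ $20 + 90 @ $17 = $5,330
Nov 10, 207 sold [FIFO — oldest first]: 70 @ $17 + 137 @ $18 = $3,656
Nov 12, 143 sold [FIFO — oldest first]: 143 @ $18 = $2,574
Total COGS = $5,330 + $3,656 + $2,574 = $11,560
Ending inventory: 116 @ $18 + 271 @ $17 = $6,695
Check: goods available $18,255 = COGS $11,560 + ending $6,695

Ending inventory = $6,695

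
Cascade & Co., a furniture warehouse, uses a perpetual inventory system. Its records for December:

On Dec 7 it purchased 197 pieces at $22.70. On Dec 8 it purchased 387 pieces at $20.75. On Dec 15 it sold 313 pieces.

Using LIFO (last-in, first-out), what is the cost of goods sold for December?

Dec 15, 313 sold [LIFO — newest first]: 313 @ $20.75 = $6,494.75
Ending inventory: 197 @ $22.70 + 74 @ $20.75 = $6,007.40
Check: goods available $12,502.15 = COGS $6,494.75 + ending $6,007.40

COGS = $6,494.75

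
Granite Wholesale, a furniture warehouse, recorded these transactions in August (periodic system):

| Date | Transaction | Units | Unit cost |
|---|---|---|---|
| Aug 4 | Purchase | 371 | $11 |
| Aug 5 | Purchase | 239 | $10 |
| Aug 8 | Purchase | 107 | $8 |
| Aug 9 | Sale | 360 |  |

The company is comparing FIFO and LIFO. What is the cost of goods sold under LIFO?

FIFO COGS: 360 @ $11 = $3,960
LIFO COGS: 107 @ $8 + 239 @ $10 + 14 @ $11 = $3,400

COGS = $3,400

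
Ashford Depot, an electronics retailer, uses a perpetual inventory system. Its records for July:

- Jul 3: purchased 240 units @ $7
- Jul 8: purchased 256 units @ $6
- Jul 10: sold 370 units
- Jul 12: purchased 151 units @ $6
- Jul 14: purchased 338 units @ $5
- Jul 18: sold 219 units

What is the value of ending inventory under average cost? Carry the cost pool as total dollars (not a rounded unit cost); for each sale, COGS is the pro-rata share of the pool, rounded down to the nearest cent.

After Jul 3: 240 on hand, pool $1,680.00 (≈ $7.0000 each)
After Jul 8: 496 on hand, pool $3,216.00 (≈ $6.4839 each)
Jul 10, sell 370: 370/496 × $3,216.00 → $2,399.03
After Jul 12: 277 on hand, pool $1,722.97 (≈ $6.2201 each)
After Jul 14: 615 on hand, pool $3,412.97 (≈ $5.5495 each)
Jul 18, sell 219: 219/615 × $3,412.97 → $1,215.35
Total COGS = $2,399.03 + $1,215.35 = $3,614.38
Ending inventory (cost pool remaining) = $2,197.62

Ending inventory = $2,197.62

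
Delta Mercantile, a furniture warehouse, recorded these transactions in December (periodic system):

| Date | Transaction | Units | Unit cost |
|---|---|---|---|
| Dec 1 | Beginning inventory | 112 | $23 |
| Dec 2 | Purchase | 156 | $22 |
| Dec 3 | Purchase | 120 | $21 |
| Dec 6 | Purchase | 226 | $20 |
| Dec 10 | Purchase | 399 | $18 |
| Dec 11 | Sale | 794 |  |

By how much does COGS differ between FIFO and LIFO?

FIFO COGS: 112 @ $23 + 156 @ $22 + 120 @ $21 + 226 @ $20 + 180 @ $18 = $16,288
LIFO COGS: 399 @ $18 + 226 @ $20 + 120 @ $21 + 49 @ $22 = $15,300
Difference = |$16,288 − $15,300| = $988

$988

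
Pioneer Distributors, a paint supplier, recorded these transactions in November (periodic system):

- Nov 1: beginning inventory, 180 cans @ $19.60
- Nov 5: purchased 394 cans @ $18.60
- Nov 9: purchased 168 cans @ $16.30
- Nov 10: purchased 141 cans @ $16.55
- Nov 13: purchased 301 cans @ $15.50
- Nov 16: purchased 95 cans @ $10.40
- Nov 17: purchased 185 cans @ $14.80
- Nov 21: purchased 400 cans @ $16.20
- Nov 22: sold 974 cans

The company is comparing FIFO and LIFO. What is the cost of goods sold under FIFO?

FIFO COGS: 180 @ $19.60 + 394 @ $18.60 + 168 @ $16.30 + 141 @ $16.55 + 91 @ $15.50 = $17,338.85
LIFO COGS: 400 @ $16.20 + 185 @ $14.80 + 95 @ $10.40 + 294 @ $15.50 = $14,763.00

COGS = $17,338.85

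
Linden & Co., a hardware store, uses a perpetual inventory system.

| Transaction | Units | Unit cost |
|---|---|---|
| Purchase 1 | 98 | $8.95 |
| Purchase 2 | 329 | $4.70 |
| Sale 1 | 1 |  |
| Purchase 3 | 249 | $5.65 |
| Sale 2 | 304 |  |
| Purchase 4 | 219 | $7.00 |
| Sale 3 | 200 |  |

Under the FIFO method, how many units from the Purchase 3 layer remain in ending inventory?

171

Sale 1 (1) [FIFO — oldest first]: 1 @ $8.95 = $8.95
Sale 2 (304) [FIFO — oldest first]: 97 @ $8.95 + 207 @ $4.70 = $1,841.05
Sale 3 (200) [FIFO — oldest first]: 122 @ $4.70 + 78 @ $5.65 = $1,014.10
Total COGS = $8.95 + $1,841.05 + $1,014.10 = $2,864.10
Ending inventory: 171 @ $5.65 + 219 @ $7.00 = $2,499.15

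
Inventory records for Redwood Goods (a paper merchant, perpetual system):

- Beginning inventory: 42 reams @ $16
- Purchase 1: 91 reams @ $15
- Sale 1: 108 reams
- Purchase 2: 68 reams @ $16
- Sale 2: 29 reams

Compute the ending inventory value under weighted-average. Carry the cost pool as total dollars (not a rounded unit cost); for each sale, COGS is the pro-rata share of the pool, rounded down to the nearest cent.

Ending inventory = $1,012.24

After Beginning: 42 on hand, pool $672.00 (≈ $16.0000 each)
After Purchase 1: 133 on hand, pool $2,037.00 (≈ $15.3158 each)
Sale 1, sell 108: 108/133 × $2,037.00 → $1,654.10
After Purchase 2: 93 on hand, pool $1,470.90 (≈ $15.8161 each)
Sale 2, sell 29: 29/93 × $1,470.90 → $458.66
Total COGS = $1,654.10 + $458.66 = $2,112.76
Ending inventory (cost pool remaining) = $1,012.24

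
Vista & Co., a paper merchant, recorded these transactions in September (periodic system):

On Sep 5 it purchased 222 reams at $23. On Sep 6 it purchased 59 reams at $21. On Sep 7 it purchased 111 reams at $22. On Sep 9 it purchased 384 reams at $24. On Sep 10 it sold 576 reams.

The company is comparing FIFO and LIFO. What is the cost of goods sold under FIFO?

COGS = $13,203

FIFO COGS: 222 @ $23 + 59 @ $21 + 111 @ $22 + 184 @ $24 = $13,203
LIFO COGS: 384 @ $24 + 111 @ $22 + 59 @ $21 + 22 @ $23 = $13,403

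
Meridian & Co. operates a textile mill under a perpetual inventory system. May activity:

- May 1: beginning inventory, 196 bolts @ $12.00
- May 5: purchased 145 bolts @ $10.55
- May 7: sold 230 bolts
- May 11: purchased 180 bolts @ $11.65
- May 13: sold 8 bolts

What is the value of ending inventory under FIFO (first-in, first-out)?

Ending inventory = $3,183.65

May 7, 230 sold [FIFO — oldest first]: 196 @ $12.00 + 34 @ $10.55 = $2,710.70
May 13, 8 sold [FIFO — oldest first]: 8 @ $10.55 = $84.40
Total COGS = $2,710.70 + $84.40 = $2,795.10
Ending inventory: 103 @ $10.55 + 180 @ $11.65 = $3,183.65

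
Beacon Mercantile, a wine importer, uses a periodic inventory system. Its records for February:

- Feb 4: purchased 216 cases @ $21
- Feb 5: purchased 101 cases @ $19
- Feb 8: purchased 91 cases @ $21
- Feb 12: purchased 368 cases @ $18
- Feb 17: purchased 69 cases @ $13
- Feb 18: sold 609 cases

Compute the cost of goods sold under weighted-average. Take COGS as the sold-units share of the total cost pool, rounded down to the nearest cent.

COGS = $11,449.92

Feb 18, sell 609: 609/845 × $15,887.00 → $11,449.92
Ending inventory (cost pool remaining) = $4,437.08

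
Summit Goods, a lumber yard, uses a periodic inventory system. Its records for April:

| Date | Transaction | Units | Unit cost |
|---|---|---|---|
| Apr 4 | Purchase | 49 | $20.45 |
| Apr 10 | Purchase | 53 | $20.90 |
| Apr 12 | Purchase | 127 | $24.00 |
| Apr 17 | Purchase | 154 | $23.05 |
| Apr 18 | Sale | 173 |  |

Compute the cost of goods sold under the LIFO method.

Apr 18, 173 sold [LIFO — newest first]: 154 @ $23.05 + 19 @ $24.00 = $4,005.70
Ending inventory: 49 @ $20.45 + 53 @ $20.90 + 108 @ $24.00 = $4,701.75

COGS = $4,005.70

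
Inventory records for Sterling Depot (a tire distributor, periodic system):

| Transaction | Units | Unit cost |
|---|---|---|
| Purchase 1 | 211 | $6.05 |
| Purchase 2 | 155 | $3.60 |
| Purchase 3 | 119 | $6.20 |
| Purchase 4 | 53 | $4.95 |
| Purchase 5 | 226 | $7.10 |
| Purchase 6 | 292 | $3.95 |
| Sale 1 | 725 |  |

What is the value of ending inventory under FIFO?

Ending inventory = $1,430.30

Sale 1 (725) [FIFO — oldest first]: 211 @ $6.05 + 155 @ $3.60 + 119 @ $6.20 + 53 @ $4.95 + 187 @ $7.10 = $4,162.40
Ending inventory: 39 @ $7.10 + 292 @ $3.95 = $1,430.30
Check: goods available $5,592.70 = COGS $4,162.40 + ending $1,430.30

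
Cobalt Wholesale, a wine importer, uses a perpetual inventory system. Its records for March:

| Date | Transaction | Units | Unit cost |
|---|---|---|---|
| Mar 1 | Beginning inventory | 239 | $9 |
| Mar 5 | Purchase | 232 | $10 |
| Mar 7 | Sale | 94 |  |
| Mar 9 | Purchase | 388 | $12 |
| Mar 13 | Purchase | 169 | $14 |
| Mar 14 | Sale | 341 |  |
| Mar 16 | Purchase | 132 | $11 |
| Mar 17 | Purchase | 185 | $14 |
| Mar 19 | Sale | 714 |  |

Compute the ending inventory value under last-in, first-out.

Ending inventory = $1,764

Mar 7, 94 sold [LIFO — newest first]: 94 @ $10 = $940
Mar 14, 341 sold [LIFO — newest first]: 169 @ $14 + 172 @ $12 = $4,430
Mar 19, 714 sold [LIFO — newest first]: 185 @ $14 + 132 @ $11 + 216 @ $12 + 138 @ $10 + 43 @ $9 = $8,401
Total COGS = $940 + $4,430 + $8,401 = $13,771
Ending inventory: 196 @ $9 = $1,764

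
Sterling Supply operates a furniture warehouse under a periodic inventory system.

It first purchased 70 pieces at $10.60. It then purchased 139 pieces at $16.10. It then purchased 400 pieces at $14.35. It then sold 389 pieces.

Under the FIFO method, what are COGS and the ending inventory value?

Sale 1 (389) [FIFO — oldest first]: 70 @ $10.60 + 139 @ $16.10 + 180 @ $14.35 = $5,562.90
Ending inventory: 220 @ $14.35 = $3,157.00
Check: goods available $8,719.90 = COGS $5,562.90 + ending $3,157.00

COGS = $5,562.90; ending inventory = $3,157.00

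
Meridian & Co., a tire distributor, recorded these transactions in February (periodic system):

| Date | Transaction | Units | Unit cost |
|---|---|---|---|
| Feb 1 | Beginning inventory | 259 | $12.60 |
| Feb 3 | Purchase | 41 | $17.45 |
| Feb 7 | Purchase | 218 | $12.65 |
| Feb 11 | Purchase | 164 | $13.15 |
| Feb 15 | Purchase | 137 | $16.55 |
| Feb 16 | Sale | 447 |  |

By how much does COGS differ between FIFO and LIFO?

$432.45

FIFO COGS: 259 @ $12.60 + 41 @ $17.45 + 147 @ $12.65 = $5,838.40
LIFO COGS: 137 @ $16.55 + 164 @ $13.15 + 146 @ $12.65 = $6,270.85
Difference = |$5,838.40 − $6,270.85| = $432.45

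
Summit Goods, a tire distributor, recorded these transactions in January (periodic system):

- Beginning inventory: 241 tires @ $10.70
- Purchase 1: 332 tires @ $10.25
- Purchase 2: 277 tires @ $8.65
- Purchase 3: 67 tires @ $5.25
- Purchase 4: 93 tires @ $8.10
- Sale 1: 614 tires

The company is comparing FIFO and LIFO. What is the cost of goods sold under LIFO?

COGS = $5,315.35

FIFO COGS: 241 @ $10.70 + 332 @ $10.25 + 41 @ $8.65 = $6,336.35
LIFO COGS: 93 @ $8.10 + 67 @ $5.25 + 277 @ $8.65 + 177 @ $10.25 = $5,315.35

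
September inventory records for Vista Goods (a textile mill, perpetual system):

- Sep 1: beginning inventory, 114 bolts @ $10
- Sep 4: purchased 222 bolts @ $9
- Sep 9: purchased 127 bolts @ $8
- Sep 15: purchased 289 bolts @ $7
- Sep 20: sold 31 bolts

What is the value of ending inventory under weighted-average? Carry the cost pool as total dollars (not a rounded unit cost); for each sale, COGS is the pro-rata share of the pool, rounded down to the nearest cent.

After Sep 1: 114 on hand, pool $1,140.00 (≈ $10.0000 each)
After Sep 4: 336 on hand, pool $3,138.00 (≈ $9.3393 each)
After Sep 9: 463 on hand, pool $4,154.00 (≈ $8.9719 each)
After Sep 15: 752 on hand, pool $6,177.00 (≈ $8.2141 each)
Sep 20, sell 31: 31/752 × $6,177.00 → $254.63
Ending inventory (cost pool remaining) = $5,922.37

Ending inventory = $5,922.37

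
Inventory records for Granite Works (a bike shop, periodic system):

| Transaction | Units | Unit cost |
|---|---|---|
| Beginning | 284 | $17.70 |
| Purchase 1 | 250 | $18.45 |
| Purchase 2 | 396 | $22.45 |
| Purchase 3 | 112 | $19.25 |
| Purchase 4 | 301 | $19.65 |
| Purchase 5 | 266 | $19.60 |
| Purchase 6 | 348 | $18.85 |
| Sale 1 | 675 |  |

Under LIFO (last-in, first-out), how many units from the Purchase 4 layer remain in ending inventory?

240

Sale 1 (675) [LIFO — newest first]: 348 @ $18.85 + 266 @ $19.60 + 61 @ $19.65 = $12,972.05
Ending inventory: 284 @ $17.70 + 250 @ $18.45 + 396 @ $22.45 + 112 @ $19.25 + 240 @ $19.65 = $25,401.50
Check: goods available $38,373.55 = COGS $12,972.05 + ending $25,401.50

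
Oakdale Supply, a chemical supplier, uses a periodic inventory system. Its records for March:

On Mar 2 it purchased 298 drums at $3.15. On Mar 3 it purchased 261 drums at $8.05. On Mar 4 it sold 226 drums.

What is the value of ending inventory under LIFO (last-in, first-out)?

Ending inventory = $1,220.45

Mar 4, 226 sold [LIFO — newest first]: 226 @ $8.05 = $1,819.30
Ending inventory: 298 @ $3.15 + 35 @ $8.05 = $1,220.45
Check: goods available $3,039.75 = COGS $1,819.30 + ending $1,220.45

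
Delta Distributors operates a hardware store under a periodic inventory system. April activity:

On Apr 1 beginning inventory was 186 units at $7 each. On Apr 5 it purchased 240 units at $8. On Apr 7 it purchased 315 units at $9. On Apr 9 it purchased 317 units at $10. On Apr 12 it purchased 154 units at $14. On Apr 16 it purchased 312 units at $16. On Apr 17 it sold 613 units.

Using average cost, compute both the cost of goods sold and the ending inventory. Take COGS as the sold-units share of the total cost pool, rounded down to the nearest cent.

COGS = $6,586.53; ending inventory = $9,788.47

Apr 17, sell 613: 613/1524 × $16,375.00 → $6,586.53
Ending inventory (cost pool remaining) = $9,788.47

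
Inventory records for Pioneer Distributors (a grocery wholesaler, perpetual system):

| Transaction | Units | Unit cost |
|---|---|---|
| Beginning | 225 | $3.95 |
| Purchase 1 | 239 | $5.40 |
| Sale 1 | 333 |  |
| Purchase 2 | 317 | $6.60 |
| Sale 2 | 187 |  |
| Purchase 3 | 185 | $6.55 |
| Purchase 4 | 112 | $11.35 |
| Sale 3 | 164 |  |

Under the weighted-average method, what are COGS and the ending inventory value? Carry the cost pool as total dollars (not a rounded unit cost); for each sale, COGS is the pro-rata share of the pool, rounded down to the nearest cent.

COGS = $3,887.53; ending inventory = $2,866.97

After Beginning: 225 on hand, pool $888.75 (≈ $3.9500 each)
After Purchase 1: 464 on hand, pool $2,179.35 (≈ $4.6969 each)
Sale 1, sell 333: 333/464 × $2,179.35 → $1,564.05
After Purchase 2: 448 on hand, pool $2,707.50 (≈ $6.0435 each)
Sale 2, sell 187: 187/448 × $2,707.50 → $1,130.13
After Purchase 3: 446 on hand, pool $2,789.12 (≈ $6.2536 each)
After Purchase 4: 558 on hand, pool $4,060.32 (≈ $7.2766 each)
Sale 3, sell 164: 164/558 × $4,060.32 → $1,193.35
Total COGS = $1,564.05 + $1,130.13 + $1,193.35 = $3,887.53
Ending inventory (cost pool remaining) = $2,866.97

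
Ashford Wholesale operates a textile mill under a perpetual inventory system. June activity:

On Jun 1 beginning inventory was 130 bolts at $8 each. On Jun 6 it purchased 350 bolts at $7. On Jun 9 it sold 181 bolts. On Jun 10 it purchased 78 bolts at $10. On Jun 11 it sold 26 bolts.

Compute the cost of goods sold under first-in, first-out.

COGS = $1,579

Jun 9, 181 sold [FIFO — oldest first]: 130 @ $8 + 51 @ $7 = $1,397
Jun 11, 26 sold [FIFO — oldest first]: 26 @ $7 = $182
Total COGS = $1,397 + $182 = $1,579
Ending inventory: 273 @ $7 + 78 @ $10 = $2,691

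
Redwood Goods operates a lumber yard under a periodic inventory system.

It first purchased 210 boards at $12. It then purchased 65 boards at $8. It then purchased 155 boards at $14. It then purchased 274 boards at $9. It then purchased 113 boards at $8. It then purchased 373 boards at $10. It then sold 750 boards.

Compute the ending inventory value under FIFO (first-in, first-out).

Sale 1 (750) [FIFO — oldest first]: 210 @ $12 + 65 @ $8 + 155 @ $14 + 274 @ $9 + 46 @ $8 = $8,044
Ending inventory: 67 @ $8 + 373 @ $10 = $4,266
Check: goods available $12,310 = COGS $8,044 + ending $4,266

Ending inventory = $4,266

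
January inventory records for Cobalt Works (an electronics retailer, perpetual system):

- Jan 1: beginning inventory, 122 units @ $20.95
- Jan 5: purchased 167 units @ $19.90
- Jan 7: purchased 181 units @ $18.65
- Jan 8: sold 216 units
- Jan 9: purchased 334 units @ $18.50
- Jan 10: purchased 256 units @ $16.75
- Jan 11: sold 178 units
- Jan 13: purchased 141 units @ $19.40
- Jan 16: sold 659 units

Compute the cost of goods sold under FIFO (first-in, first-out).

Jan 8, 216 sold [FIFO — oldest first]: 122 @ $20.95 + 94 @ $19.90 = $4,426.50
Jan 11, 178 sold [FIFO — oldest first]: 73 @ $19.90 + 105 @ $18.65 = $3,410.95
Jan 16, 659 sold [FIFO — oldest first]: 76 @ $18.65 + 334 @ $18.50 + 249 @ $16.75 = $11,767.15
Total COGS = $4,426.50 + $3,410.95 + $11,767.15 = $19,604.60
Ending inventory: 7 @ $16.75 + 141 @ $19.40 = $2,852.65

COGS = $19,604.60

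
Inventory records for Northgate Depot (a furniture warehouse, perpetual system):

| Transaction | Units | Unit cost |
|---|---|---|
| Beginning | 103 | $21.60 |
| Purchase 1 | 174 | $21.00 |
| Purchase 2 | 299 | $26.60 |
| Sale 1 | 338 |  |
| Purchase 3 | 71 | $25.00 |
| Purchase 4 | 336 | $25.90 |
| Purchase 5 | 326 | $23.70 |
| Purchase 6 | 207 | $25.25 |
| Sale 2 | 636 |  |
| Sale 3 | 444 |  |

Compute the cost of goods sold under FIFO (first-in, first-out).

COGS = $34,788.05

Sale 1 (338) [FIFO — oldest first]: 103 @ $21.60 + 174 @ $21.00 + 61 @ $26.60 = $7,501.40
Sale 2 (636) [FIFO — oldest first]: 238 @ $26.60 + 71 @ $25.00 + 327 @ $25.90 = $16,575.10
Sale 3 (444) [FIFO — oldest first]: 9 @ $25.90 + 326 @ $23.70 + 109 @ $25.25 = $10,711.55
Total COGS = $7,501.40 + $16,575.10 + $10,711.55 = $34,788.05
Ending inventory: 98 @ $25.25 = $2,474.50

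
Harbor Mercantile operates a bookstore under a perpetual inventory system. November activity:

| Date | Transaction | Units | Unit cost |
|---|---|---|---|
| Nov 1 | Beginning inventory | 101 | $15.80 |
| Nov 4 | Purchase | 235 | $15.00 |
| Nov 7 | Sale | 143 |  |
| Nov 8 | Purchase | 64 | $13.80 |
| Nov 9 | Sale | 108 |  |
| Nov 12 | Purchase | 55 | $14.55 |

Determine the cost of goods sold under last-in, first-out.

COGS = $3,688.20

Nov 7, 143 sold [LIFO — newest first]: 143 @ $15.00 = $2,145.00
Nov 9, 108 sold [LIFO — newest first]: 64 @ $13.80 + 44 @ $15.00 = $1,543.20
Total COGS = $2,145.00 + $1,543.20 = $3,688.20
Ending inventory: 101 @ $15.80 + 48 @ $15.00 + 55 @ $14.55 = $3,116.05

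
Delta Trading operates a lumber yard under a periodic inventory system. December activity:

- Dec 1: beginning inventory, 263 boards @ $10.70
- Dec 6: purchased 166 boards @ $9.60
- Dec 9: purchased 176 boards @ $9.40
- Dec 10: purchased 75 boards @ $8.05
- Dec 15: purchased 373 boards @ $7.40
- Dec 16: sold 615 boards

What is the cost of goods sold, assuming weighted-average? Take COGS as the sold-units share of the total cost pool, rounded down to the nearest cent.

COGS = $5,505.24

Dec 16, sell 615: 615/1053 × $9,426.05 → $5,505.24
Ending inventory (cost pool remaining) = $3,920.81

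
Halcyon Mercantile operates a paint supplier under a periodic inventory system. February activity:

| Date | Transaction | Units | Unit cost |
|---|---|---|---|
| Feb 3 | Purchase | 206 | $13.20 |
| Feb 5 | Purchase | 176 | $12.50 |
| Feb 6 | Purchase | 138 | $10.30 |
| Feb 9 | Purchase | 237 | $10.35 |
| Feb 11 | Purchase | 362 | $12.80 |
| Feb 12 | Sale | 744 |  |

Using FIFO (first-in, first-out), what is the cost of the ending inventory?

Ending inventory = $4,768.15

Feb 12, 744 sold [FIFO — oldest first]: 206 @ $13.20 + 176 @ $12.50 + 138 @ $10.30 + 224 @ $10.35 = $8,659.00
Ending inventory: 13 @ $10.35 + 362 @ $12.80 = $4,768.15
Check: goods available $13,427.15 = COGS $8,659.00 + ending $4,768.15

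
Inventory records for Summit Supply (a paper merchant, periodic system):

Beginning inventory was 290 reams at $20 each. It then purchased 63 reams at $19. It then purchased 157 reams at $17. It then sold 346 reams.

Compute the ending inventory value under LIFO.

Sale 1 (346) [LIFO — newest first]: 157 @ $17 + 63 @ $19 + 126 @ $20 = $6,386
Ending inventory: 164 @ $20 = $3,280

Ending inventory = $3,280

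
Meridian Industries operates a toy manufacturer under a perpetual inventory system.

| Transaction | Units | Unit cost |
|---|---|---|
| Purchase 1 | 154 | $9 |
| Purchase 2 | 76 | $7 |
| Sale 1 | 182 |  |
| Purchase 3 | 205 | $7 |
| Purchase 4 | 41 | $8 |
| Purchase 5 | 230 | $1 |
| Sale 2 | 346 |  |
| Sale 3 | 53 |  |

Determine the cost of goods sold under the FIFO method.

Sale 1 (182) [FIFO — oldest first]: 154 @ $9 + 28 @ $7 = $1,582
Sale 2 (346) [FIFO — oldest first]: 48 @ $7 + 205 @ $7 + 41 @ $8 + 52 @ $1 = $2,151
Sale 3 (53) [FIFO — oldest first]: 53 @ $1 = $53
Total COGS = $1,582 + $2,151 + $53 = $3,786
Ending inventory: 125 @ $1 = $125

COGS = $3,786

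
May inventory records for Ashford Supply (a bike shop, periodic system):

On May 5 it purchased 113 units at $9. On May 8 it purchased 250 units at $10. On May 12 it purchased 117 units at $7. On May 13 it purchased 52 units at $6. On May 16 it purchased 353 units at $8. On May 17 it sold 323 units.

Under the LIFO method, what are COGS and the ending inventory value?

May 17, 323 sold [LIFO — newest first]: 323 @ $8 = $2,584
Ending inventory: 113 @ $9 + 250 @ $10 + 117 @ $7 + 52 @ $6 + 30 @ $8 = $4,888
Check: goods available $7,472 = COGS $2,584 + ending $4,888

COGS = $2,584; ending inventory = $4,888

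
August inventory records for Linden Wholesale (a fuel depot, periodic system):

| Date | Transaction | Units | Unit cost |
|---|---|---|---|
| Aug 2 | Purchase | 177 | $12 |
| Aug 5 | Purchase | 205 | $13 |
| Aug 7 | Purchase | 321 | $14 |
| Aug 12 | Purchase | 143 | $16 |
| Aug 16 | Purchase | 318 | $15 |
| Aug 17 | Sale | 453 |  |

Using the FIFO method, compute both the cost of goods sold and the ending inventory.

COGS = $5,783; ending inventory = $10,558

Aug 17, 453 sold [FIFO — oldest first]: 177 @ $12 + 205 @ $13 + 71 @ $14 = $5,783
Ending inventory: 250 @ $14 + 143 @ $16 + 318 @ $15 = $10,558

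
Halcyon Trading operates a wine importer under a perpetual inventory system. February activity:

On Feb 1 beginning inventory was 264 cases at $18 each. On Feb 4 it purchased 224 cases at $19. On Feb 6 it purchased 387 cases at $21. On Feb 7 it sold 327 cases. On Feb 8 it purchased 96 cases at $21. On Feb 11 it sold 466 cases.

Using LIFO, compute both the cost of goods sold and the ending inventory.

Feb 7, 327 sold [LIFO — newest first]: 327 @ $21 = $6,867
Feb 11, 466 sold [LIFO — newest first]: 96 @ $21 + 60 @ $21 + 224 @ $19 + 86 @ $18 = $9,080
Total COGS = $6,867 + $9,080 = $15,947
Ending inventory: 178 @ $18 = $3,204

COGS = $15,947; ending inventory = $3,204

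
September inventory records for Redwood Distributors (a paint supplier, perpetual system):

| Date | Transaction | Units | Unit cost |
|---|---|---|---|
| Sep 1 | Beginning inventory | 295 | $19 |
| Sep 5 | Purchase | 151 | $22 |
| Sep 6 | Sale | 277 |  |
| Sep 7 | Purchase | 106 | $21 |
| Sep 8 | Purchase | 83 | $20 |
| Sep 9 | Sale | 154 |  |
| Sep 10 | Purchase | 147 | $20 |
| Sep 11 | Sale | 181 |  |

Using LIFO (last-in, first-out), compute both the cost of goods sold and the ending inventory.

COGS = $12,521; ending inventory = $3,232

Sep 6, 277 sold [LIFO — newest first]: 151 @ $22 + 126 @ $19 = $5,716
Sep 9, 154 sold [LIFO — newest first]: 83 @ $20 + 71 @ $21 = $3,151
Sep 11, 181 sold [LIFO — newest first]: 147 @ $20 + 34 @ $21 = $3,654
Total COGS = $5,716 + $3,151 + $3,654 = $12,521
Ending inventory: 169 @ $19 + 1 @ $21 = $3,232
Check: goods available $15,753 = COGS $12,521 + ending $3,232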